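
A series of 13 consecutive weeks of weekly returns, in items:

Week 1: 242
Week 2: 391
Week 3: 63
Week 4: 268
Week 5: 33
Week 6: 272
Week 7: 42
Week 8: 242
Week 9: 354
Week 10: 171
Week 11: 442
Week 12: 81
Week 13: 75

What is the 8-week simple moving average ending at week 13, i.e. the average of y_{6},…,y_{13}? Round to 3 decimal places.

Sum of periods 6–13: 272 + 42 + 242 + 354 + 171 + 442 + 81 + 75 = 1679
Divide by 8: 1679 / 8 = 209.875

209.875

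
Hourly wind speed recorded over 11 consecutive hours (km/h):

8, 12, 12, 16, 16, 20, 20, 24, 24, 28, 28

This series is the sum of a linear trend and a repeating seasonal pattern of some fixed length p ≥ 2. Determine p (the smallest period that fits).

2

First differences y_{t+1} − y_t: 4, 0, 4, 0, 4, 0, …
The difference pattern repeats every 2 terms and not for any smaller step, so p = 2.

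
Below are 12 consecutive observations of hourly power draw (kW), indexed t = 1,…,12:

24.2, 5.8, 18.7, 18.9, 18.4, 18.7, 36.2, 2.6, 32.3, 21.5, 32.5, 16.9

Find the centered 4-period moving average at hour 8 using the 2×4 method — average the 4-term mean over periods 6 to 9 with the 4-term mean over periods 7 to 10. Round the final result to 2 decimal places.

22.80

Sum over 6–9: 18.7 + 36.2 + 2.6 + 32.3 = 89.8
Sum over 7–10: 36.2 + 2.6 + 32.3 + 21.5 = 92.6
CMA at t=8 = (89.8 + 92.6) / (2·4) = 182.4 / 8 = 22.80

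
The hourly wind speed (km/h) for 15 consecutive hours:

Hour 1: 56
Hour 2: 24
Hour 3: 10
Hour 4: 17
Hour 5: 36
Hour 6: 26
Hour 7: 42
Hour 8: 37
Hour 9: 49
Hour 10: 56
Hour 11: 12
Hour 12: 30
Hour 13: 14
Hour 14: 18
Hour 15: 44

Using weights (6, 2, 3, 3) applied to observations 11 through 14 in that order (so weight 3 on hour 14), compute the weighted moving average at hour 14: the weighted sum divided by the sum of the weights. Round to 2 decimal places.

Weighted sum: 6·12 + 2·30 + 3·14 + 3·18 = 72 + 60 + 42 + 54 = 228
Weight total: 6 + 2 + 3 + 3 = 14
WMA = 228 / 14 = 16.29

16.29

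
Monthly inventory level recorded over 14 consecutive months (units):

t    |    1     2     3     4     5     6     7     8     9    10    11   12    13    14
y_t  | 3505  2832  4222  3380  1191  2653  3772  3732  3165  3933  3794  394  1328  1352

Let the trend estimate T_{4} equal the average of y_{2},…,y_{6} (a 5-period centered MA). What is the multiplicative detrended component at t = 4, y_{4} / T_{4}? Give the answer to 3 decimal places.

Trend T_4 = (2832 + 4222 + 3380 + 1191 + 2653) / 5 = 14278/5 = 2855.60000
Ratio to trend: 3380 / 2855.60000 = 1.184

1.184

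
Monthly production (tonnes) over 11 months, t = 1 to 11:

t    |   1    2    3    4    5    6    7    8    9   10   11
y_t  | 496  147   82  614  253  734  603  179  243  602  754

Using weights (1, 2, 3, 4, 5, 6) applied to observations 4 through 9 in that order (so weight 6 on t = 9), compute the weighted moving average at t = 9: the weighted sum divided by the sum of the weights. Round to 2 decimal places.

Weighted sum: 1·614 + 2·253 + 3·734 + 4·603 + 5·179 + 6·243 = 614 + 506 + 2202 + 2412 + 895 + 1458 = 8087
Weight total: 1 + 2 + 3 + 4 + 5 + 6 = 21
WMA = 8087 / 21 = 385.10

385.10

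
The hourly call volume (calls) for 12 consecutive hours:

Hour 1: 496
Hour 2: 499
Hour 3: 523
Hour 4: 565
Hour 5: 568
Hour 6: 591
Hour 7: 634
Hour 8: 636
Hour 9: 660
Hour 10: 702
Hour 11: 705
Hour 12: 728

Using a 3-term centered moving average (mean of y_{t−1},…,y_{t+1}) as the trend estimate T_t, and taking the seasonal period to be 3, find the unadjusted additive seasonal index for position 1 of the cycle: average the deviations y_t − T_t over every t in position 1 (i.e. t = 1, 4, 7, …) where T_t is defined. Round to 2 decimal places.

Season position 1 occurs at t = 4, 7, 10 (where T_t is defined).
t=4: T_4 = 552.0000; y_4 − T_4 = 565 − 552.0000 = 13.0000
t=7: T_7 = 620.3333; y_7 − T_7 = 634 − 620.3333 = 13.6667
t=10: T_10 = 689.0000; y_10 − T_10 = 702 − 689.0000 = 13.0000
Mean deviation: (13.0000 + 13.6667 + 13.0000) / 3 = 13.22

13.22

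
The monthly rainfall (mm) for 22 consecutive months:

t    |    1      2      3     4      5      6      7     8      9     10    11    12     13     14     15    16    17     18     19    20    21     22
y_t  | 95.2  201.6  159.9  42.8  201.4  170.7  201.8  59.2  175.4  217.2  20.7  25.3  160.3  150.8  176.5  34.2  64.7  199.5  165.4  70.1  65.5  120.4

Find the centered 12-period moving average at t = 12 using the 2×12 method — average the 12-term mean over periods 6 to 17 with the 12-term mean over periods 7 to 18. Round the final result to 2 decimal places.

Sum over 6–17: 170.7 + 201.8 + 59.2 + 175.4 + 217.2 + 20.7 + 25.3 + 160.3 + 150.8 + 176.5 + 34.2 + 64.7 = 1456.8
Sum over 7–18: 201.8 + 59.2 + 175.4 + 217.2 + 20.7 + 25.3 + 160.3 + 150.8 + 176.5 + 34.2 + 64.7 + 199.5 = 1485.6
CMA at t=12 = (1456.8 + 1485.6) / (2·12) = 2942.4 / 24 = 122.60

122.60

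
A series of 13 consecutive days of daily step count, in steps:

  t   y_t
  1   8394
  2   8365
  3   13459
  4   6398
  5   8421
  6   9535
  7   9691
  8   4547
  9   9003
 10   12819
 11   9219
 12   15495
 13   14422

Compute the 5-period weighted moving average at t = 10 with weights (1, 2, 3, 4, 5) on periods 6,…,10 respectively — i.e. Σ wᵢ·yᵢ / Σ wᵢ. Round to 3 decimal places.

Weighted sum: 1·9535 + 2·9691 + 3·4547 + 4·9003 + 5·12819 = 9535 + 19382 + 13641 + 36012 + 64095 = 142665
Weight total: 1 + 2 + 3 + 4 + 5 = 15
WMA = 142665 / 15 = 9511.000

9511.000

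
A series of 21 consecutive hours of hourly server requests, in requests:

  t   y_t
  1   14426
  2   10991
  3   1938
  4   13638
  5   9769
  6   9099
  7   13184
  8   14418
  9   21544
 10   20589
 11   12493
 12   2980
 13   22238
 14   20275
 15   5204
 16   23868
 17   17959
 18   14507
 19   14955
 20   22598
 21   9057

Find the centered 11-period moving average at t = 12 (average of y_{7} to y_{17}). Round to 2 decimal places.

15886.55

Sum of periods 7–17: 13184 + 14418 + 21544 + 20589 + 12493 + 2980 + 22238 + 20275 + 5204 + 23868 + 17959 = 174752
Divide by 11: 174752 / 11 = 15886.55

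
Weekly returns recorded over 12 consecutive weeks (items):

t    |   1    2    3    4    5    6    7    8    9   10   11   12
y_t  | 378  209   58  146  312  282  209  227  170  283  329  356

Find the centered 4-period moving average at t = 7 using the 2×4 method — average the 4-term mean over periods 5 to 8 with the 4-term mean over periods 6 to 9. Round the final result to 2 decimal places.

239.75

Sum over 5–8: 312 + 282 + 209 + 227 = 1030
Sum over 6–9: 282 + 209 + 227 + 170 = 888
CMA at t=7 = (1030 + 888) / (2·4) = 1918 / 8 = 239.75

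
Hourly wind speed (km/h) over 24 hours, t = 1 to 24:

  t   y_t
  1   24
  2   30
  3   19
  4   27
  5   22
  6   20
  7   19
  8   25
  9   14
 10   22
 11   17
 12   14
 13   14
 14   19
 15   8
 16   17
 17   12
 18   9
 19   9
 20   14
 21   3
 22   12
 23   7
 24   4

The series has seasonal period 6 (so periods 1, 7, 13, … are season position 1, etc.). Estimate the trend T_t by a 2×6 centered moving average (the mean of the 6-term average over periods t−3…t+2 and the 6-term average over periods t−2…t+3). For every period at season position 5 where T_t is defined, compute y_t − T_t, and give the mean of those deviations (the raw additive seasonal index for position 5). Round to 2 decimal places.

Season position 5 occurs at t = 5, 11, 17 (where T_t is defined).
t=5: T_5 = 22.4167; y_5 − T_5 = 22 − 22.4167 = -0.4167
t=11: T_11 = 17.1667; y_11 − T_11 = 17 − 17.1667 = -0.1667
t=17: T_17 = 11.9167; y_17 − T_17 = 12 − 11.9167 = 0.0833
Mean deviation: (-0.4167 + -0.1667 + 0.0833) / 3 = -0.17

-0.17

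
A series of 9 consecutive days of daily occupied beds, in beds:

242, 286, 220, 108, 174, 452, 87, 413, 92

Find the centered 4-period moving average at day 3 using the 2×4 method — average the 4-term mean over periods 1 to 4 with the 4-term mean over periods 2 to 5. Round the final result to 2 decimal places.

Sum over 1–4: 242 + 286 + 220 + 108 = 856
Sum over 2–5: 286 + 220 + 108 + 174 = 788
CMA at t=3 = (856 + 788) / (2·4) = 1644 / 8 = 205.50

205.50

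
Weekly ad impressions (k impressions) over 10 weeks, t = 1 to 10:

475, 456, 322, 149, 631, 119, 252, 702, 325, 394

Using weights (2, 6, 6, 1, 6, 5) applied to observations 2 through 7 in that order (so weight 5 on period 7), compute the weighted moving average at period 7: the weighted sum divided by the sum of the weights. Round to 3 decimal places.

Weighted sum: 2·456 + 6·322 + 6·149 + 1·631 + 6·119 + 5·252 = 912 + 1932 + 894 + 631 + 714 + 1260 = 6343
Weight total: 2 + 6 + 6 + 1 + 6 + 5 = 26
WMA = 6343 / 26 = 243.962

243.962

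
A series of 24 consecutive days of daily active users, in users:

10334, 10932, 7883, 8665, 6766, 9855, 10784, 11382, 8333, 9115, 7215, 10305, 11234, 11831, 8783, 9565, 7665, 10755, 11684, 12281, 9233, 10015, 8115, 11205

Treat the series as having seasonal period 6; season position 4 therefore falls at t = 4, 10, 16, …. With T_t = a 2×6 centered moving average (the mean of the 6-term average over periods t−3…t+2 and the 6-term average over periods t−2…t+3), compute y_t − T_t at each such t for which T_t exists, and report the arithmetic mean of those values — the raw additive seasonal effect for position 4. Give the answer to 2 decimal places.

Season position 4 occurs at t = 4, 10, 16 (where T_t is defined).
t=4: T_4 = 9110.0000; y_4 − T_4 = 8665 − 9110.0000 = -445.0000
t=10: T_10 = 9559.8333; y_10 − T_10 = 9115 − 9559.8333 = -444.8333
t=16: T_16 = 10009.6667; y_16 − T_16 = 9565 − 10009.6667 = -444.6667
Mean deviation: (-445.0000 + -444.8333 + -444.6667) / 3 = -444.83

-444.83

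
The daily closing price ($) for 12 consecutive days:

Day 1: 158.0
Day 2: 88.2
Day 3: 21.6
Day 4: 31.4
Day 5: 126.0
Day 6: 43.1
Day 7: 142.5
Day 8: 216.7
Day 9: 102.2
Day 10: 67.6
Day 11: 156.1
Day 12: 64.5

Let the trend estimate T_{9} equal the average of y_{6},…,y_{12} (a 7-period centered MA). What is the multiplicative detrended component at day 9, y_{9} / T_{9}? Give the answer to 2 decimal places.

Trend T_9 = (43.1 + 142.5 + 216.7 + 102.2 + 67.6 + 156.1 + 64.5) / 7 = 792.7/7 = 113.2429
Ratio to trend: 102.2 / 113.2429 = 0.90

0.90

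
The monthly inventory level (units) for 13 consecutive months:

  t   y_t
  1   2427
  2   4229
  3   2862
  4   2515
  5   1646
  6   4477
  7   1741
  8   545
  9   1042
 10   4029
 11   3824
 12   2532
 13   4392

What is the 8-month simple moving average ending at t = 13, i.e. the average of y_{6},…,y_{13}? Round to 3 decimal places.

Sum of periods 6–13: 4477 + 1741 + 545 + 1042 + 4029 + 3824 + 2532 + 4392 = 22582
Divide by 8: 22582 / 8 = 2822.750

2822.750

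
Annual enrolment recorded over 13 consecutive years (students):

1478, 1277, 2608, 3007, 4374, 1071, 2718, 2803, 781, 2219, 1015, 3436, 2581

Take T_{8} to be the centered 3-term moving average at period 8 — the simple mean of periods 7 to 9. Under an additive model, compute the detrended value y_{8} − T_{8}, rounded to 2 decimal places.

702.33

Trend T_8 = (2718 + 2803 + 781) / 3 = 6302/3 = 2100.6667
Detrended value: 2803 − 2100.6667 = 702.33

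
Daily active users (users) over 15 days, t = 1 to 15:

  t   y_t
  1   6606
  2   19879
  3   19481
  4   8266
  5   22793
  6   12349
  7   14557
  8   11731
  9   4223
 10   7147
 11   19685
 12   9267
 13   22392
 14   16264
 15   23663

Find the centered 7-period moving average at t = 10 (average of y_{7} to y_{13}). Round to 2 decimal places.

12714.57

Sum of periods 7–13: 14557 + 11731 + 4223 + 7147 + 19685 + 9267 + 22392 = 89002
Divide by 7: 89002 / 7 = 12714.57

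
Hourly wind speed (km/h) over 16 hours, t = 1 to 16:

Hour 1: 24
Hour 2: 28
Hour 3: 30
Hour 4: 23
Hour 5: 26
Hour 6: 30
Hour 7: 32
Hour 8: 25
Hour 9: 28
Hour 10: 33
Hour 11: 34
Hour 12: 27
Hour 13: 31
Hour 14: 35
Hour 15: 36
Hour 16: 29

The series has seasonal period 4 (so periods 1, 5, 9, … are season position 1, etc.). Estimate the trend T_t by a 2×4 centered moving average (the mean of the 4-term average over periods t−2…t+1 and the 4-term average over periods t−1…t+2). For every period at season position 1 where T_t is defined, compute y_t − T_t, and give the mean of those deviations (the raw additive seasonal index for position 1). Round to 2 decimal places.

-1.42

Season position 1 occurs at t = 5, 9, 13 (where T_t is defined).
t=5: T_5 = 27.5000; y_5 − T_5 = 26 − 27.5000 = -1.5000
t=9: T_9 = 29.7500; y_9 − T_9 = 28 − 29.7500 = -1.7500
t=13: T_13 = 32.0000; y_13 − T_13 = 31 − 32.0000 = -1.0000
Mean deviation: (-1.5000 + -1.7500 + -1.0000) / 3 = -1.42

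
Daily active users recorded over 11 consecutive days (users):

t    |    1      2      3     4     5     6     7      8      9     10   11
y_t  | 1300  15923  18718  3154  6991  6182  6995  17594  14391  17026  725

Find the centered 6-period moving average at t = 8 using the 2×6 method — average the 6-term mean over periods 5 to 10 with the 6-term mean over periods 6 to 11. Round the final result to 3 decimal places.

11007.667

Sum over 5–10: 6991 + 6182 + 6995 + 17594 + 14391 + 17026 = 69179
Sum over 6–11: 6182 + 6995 + 17594 + 14391 + 17026 + 725 = 62913
CMA at t=8 = (69179 + 62913) / (2·6) = 132092 / 12 = 11007.667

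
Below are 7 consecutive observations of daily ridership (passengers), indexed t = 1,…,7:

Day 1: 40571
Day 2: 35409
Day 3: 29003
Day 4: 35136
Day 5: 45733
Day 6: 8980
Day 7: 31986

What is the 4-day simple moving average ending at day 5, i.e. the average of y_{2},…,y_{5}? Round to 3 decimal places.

36320.250

Sum of periods 2–5: 35409 + 29003 + 35136 + 45733 = 145281
Divide by 4: 145281 / 4 = 36320.250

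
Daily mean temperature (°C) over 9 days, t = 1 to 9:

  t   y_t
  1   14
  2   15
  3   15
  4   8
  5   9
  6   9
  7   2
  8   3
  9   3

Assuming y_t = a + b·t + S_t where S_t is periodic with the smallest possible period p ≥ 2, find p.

First differences y_{t+1} − y_t: 1, 0, -7, 1, 0, -7, 1, 0, …
The difference pattern repeats every 3 terms and not for any smaller step, so p = 3.

3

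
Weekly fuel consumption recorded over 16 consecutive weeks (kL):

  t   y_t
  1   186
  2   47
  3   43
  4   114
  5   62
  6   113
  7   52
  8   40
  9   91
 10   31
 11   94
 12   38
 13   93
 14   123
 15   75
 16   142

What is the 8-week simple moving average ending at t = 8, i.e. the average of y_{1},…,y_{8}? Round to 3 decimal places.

Sum of periods 1–8: 186 + 47 + 43 + 114 + 62 + 113 + 52 + 40 = 657
Divide by 8: 657 / 8 = 82.125

82.125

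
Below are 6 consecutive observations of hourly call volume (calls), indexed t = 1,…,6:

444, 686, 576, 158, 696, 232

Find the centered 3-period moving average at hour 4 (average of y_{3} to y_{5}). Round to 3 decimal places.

476.667

Sum of periods 3–5: 576 + 158 + 696 = 1430
Divide by 3: 1430 / 3 = 476.667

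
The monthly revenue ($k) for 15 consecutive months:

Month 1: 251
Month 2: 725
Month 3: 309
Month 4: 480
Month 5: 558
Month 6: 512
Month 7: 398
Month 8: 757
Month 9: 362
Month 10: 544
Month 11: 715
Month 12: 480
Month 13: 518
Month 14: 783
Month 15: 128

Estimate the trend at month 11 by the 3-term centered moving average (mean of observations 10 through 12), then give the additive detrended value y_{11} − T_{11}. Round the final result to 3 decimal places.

135.333

Trend T_11 = (544 + 715 + 480) / 3 = 1739/3 = 579.66667
Detrended value: 715 − 579.66667 = 135.333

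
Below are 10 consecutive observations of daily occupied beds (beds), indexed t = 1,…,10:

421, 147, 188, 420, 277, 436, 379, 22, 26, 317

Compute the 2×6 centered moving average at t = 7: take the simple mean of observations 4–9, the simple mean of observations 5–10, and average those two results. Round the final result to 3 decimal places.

Sum over 4–9: 420 + 277 + 436 + 379 + 22 + 26 = 1560
Sum over 5–10: 277 + 436 + 379 + 22 + 26 + 317 = 1457
CMA at t=7 = (1560 + 1457) / (2·6) = 3017 / 12 = 251.417

251.417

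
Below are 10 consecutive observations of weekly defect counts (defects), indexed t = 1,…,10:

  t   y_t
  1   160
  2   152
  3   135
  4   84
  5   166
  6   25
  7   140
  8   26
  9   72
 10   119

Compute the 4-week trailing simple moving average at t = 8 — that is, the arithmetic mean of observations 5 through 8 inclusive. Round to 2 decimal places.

89.25

Sum of periods 5–8: 166 + 25 + 140 + 26 = 357
Divide by 4: 357 / 4 = 89.25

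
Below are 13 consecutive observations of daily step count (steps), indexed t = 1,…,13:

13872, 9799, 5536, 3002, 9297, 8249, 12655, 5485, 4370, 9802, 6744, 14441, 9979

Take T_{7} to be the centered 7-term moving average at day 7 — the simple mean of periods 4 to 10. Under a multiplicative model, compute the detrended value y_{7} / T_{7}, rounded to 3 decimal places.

Trend T_7 = (3002 + 9297 + 8249 + 12655 + 5485 + 4370 + 9802) / 7 = 52860/7 = 7551.42857
Ratio to trend: 12655 / 7551.42857 = 1.676

1.676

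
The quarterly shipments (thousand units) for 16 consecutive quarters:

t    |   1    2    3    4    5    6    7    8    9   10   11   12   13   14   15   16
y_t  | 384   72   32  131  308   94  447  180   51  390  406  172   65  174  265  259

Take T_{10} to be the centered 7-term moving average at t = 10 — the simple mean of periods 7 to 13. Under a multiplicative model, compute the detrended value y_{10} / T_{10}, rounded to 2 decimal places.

1.60

Trend T_10 = (447 + 180 + 51 + 390 + 406 + 172 + 65) / 7 = 1711/7 = 244.4286
Ratio to trend: 390 / 244.4286 = 1.60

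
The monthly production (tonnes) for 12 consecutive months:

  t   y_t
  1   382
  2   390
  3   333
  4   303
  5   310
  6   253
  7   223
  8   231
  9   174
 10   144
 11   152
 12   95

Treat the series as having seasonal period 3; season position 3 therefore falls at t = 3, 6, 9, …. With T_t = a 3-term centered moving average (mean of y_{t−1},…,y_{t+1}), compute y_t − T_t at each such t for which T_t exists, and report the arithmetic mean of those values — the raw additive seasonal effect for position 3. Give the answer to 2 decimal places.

Season position 3 occurs at t = 3, 6, 9 (where T_t is defined).
t=3: T_3 = 342.0000; y_3 − T_3 = 333 − 342.0000 = -9.0000
t=6: T_6 = 262.0000; y_6 − T_6 = 253 − 262.0000 = -9.0000
t=9: T_9 = 183.0000; y_9 − T_9 = 174 − 183.0000 = -9.0000
Mean deviation: (-9.0000 + -9.0000 + -9.0000) / 3 = -9.00

-9.00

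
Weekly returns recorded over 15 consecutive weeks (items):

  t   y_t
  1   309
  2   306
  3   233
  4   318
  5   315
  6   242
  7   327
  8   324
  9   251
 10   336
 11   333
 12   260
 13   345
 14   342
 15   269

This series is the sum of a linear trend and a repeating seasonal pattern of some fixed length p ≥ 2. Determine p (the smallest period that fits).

First differences y_{t+1} − y_t: -3, -73, 85, -3, -73, 85, -3, -73, …
The difference pattern repeats every 3 terms and not for any smaller step, so p = 3.

3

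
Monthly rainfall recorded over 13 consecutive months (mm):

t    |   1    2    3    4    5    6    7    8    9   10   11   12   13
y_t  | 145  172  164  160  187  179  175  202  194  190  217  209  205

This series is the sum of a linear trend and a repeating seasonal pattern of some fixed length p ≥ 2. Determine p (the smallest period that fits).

First differences y_{t+1} − y_t: 27, -8, -4, 27, -8, -4, 27, -8, …
The difference pattern repeats every 3 terms and not for any smaller step, so p = 3.

3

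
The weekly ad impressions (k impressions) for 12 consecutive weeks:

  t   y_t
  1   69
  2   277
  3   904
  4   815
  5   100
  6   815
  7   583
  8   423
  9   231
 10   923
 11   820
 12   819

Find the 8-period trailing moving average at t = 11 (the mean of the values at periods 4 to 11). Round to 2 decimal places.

Sum of periods 4–11: 815 + 100 + 815 + 583 + 423 + 231 + 923 + 820 = 4710
Divide by 8: 4710 / 8 = 588.75

588.75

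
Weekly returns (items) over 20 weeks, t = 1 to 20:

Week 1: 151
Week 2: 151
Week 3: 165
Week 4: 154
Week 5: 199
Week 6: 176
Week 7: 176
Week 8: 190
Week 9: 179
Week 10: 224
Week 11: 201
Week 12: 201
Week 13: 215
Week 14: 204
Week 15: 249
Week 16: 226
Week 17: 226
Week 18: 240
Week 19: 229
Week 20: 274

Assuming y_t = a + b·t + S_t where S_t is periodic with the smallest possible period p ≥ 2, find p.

First differences y_{t+1} − y_t: 0, 14, -11, 45, -23, 0, 14, -11, 45, -23, 0, 14, …
The difference pattern repeats every 5 terms and not for any smaller step, so p = 5.

5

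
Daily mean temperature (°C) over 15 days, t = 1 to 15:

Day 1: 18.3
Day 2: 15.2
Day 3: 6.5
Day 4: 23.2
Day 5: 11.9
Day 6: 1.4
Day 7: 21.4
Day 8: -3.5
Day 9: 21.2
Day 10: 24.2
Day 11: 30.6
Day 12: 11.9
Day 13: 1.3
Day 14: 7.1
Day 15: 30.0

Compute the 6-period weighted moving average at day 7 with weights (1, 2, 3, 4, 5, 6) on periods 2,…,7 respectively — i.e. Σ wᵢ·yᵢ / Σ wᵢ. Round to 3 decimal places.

Weighted sum: 1·15.2 + 2·6.5 + 3·23.2 + 4·11.9 + 5·1.4 + 6·21.4 = 15.2 + 13.0 + 69.6 + 47.6 + 7.0 + 128.4 = 280.8
Weight total: 1 + 2 + 3 + 4 + 5 + 6 = 21
WMA = 280.8 / 21 = 13.371

13.371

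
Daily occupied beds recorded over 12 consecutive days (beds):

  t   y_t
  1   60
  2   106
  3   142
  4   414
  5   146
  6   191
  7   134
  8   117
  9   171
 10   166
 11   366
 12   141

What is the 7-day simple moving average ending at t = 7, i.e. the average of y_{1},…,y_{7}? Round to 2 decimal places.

170.43

Sum of periods 1–7: 60 + 106 + 142 + 414 + 146 + 191 + 134 = 1193
Divide by 7: 1193 / 7 = 170.43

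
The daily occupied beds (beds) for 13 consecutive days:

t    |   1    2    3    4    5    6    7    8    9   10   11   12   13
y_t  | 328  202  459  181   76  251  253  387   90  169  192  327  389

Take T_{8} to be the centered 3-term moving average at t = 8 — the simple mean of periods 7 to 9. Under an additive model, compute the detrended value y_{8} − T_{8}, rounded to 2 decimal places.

143.67

Trend T_8 = (253 + 387 + 90) / 3 = 730/3 = 243.3333
Detrended value: 387 − 243.3333 = 143.67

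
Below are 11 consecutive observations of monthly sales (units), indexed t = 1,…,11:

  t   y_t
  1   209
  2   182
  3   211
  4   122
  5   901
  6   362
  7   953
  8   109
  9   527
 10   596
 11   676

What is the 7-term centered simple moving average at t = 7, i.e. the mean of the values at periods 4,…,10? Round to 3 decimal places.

510.000

Sum of periods 4–10: 122 + 901 + 362 + 953 + 109 + 527 + 596 = 3570
Divide by 7: 3570 / 7 = 510.000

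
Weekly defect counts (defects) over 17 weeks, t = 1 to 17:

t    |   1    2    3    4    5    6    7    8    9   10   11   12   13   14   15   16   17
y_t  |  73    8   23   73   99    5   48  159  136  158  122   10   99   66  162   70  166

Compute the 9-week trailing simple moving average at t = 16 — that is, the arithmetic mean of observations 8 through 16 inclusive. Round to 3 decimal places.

109.111

Sum of periods 8–16: 159 + 136 + 158 + 122 + 10 + 99 + 66 + 162 + 70 = 982
Divide by 9: 982 / 9 = 109.111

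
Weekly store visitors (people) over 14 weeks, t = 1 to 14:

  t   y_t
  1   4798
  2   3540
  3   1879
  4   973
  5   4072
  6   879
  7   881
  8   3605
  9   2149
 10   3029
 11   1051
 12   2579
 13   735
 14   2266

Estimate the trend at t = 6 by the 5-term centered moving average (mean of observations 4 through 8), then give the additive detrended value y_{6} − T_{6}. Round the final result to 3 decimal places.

Trend T_6 = (973 + 4072 + 879 + 881 + 3605) / 5 = 10410/5 = 2082.00000
Detrended value: 879 − 2082.00000 = -1203.000

-1203.000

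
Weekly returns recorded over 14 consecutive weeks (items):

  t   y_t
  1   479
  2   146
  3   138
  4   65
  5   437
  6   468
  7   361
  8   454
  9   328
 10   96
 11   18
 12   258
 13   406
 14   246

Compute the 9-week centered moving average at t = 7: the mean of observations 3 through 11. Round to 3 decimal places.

262.778

Sum of periods 3–11: 138 + 65 + 437 + 468 + 361 + 454 + 328 + 96 + 18 = 2365
Divide by 9: 2365 / 9 = 262.778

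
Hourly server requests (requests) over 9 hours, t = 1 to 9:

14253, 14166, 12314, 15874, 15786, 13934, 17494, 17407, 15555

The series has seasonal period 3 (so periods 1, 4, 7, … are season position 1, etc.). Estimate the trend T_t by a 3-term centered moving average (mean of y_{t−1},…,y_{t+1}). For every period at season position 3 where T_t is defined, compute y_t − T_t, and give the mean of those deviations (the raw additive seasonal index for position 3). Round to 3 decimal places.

Season position 3 occurs at t = 3, 6 (where T_t is defined).
t=3: T_3 = 14118.00000; y_3 − T_3 = 12314 − 14118.00000 = -1804.00000
t=6: T_6 = 15738.00000; y_6 − T_6 = 13934 − 15738.00000 = -1804.00000
Mean deviation: (-1804.00000 + -1804.00000) / 2 = -1804.000

-1804.000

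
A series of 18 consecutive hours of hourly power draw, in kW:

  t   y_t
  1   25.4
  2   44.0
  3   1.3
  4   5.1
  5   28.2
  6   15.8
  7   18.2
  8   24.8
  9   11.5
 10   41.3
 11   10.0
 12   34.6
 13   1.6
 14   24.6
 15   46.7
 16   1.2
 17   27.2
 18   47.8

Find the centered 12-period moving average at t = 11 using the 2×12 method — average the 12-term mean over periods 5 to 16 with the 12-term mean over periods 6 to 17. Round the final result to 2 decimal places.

Sum over 5–16: 28.2 + 15.8 + 18.2 + 24.8 + 11.5 + 41.3 + 10.0 + 34.6 + 1.6 + 24.6 + 46.7 + 1.2 = 258.5
Sum over 6–17: 15.8 + 18.2 + 24.8 + 11.5 + 41.3 + 10.0 + 34.6 + 1.6 + 24.6 + 46.7 + 1.2 + 27.2 = 257.5
CMA at t=11 = (258.5 + 257.5) / (2·12) = 516.0 / 24 = 21.50

21.50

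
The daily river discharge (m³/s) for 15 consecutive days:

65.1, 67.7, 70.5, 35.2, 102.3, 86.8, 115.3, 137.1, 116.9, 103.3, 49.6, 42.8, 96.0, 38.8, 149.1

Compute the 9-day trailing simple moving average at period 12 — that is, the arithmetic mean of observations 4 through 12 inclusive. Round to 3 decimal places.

87.700

Sum of periods 4–12: 35.2 + 102.3 + 86.8 + 115.3 + 137.1 + 116.9 + 103.3 + 49.6 + 42.8 = 789.3
Divide by 9: 789.3 / 9 = 87.700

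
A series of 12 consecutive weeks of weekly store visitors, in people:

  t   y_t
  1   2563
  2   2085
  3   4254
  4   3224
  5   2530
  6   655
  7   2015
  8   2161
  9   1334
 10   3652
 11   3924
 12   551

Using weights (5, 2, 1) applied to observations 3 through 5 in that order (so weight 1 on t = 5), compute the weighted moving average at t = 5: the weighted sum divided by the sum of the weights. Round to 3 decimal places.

Weighted sum: 5·4254 + 2·3224 + 1·2530 = 21270 + 6448 + 2530 = 30248
Weight total: 5 + 2 + 1 = 8
WMA = 30248 / 8 = 3781.000

3781.000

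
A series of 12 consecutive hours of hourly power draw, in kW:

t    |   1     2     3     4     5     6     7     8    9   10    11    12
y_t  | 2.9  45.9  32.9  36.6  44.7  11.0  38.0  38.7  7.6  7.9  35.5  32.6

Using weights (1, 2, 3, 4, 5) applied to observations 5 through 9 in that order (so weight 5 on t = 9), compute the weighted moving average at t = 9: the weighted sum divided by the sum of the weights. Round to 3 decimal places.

Weighted sum: 1·44.7 + 2·11.0 + 3·38.0 + 4·38.7 + 5·7.6 = 44.7 + 22.0 + 114.0 + 154.8 + 38.0 = 373.5
Weight total: 1 + 2 + 3 + 4 + 5 = 15
WMA = 373.5 / 15 = 24.900

24.900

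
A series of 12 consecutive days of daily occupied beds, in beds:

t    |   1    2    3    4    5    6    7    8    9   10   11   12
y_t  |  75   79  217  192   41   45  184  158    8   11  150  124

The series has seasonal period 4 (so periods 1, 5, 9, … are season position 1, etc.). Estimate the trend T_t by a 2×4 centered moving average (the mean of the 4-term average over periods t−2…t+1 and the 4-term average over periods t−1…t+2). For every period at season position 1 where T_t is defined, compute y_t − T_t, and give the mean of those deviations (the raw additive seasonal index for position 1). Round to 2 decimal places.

-78.31

Season position 1 occurs at t = 5, 9 (where T_t is defined).
t=5: T_5 = 119.6250; y_5 − T_5 = 41 − 119.6250 = -78.6250
t=9: T_9 = 86.0000; y_9 − T_9 = 8 − 86.0000 = -78.0000
Mean deviation: (-78.6250 + -78.0000) / 2 = -78.31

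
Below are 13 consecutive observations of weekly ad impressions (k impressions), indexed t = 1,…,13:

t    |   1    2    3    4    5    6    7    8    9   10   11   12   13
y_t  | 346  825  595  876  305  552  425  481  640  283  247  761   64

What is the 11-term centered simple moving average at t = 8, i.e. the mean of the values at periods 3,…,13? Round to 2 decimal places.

475.36

Sum of periods 3–13: 595 + 876 + 305 + 552 + 425 + 481 + 640 + 283 + 247 + 761 + 64 = 5229
Divide by 11: 5229 / 11 = 475.36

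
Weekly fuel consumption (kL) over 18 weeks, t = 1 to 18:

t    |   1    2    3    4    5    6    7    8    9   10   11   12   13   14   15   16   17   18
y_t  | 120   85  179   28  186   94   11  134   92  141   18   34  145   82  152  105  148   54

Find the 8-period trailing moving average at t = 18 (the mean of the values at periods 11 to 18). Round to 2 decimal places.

Sum of periods 11–18: 18 + 34 + 145 + 82 + 152 + 105 + 148 + 54 = 738
Divide by 8: 738 / 8 = 92.25

92.25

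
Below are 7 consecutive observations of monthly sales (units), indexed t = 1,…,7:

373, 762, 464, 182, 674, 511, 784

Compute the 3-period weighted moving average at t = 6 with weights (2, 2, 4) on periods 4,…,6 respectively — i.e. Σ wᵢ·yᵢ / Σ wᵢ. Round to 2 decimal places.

Weighted sum: 2·182 + 2·674 + 4·511 = 364 + 1348 + 2044 = 3756
Weight total: 2 + 2 + 4 = 8
WMA = 3756 / 8 = 469.50

469.50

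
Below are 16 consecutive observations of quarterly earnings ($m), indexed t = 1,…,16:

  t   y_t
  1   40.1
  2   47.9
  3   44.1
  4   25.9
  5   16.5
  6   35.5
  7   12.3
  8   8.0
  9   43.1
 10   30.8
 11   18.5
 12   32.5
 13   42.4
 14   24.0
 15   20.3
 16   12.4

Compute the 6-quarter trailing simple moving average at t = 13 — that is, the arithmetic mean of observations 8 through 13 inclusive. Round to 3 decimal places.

Sum of periods 8–13: 8.0 + 43.1 + 30.8 + 18.5 + 32.5 + 42.4 = 175.3
Divide by 6: 175.3 / 6 = 29.217

29.217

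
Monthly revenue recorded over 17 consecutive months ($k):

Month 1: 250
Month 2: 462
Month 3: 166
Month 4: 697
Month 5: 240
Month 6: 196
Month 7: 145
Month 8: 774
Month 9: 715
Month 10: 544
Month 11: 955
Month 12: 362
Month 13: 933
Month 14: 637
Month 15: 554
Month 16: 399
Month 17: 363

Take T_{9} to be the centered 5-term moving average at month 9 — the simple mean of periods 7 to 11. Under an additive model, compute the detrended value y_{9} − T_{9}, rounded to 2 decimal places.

Trend T_9 = (145 + 774 + 715 + 544 + 955) / 5 = 3133/5 = 626.6000
Detrended value: 715 − 626.6000 = 88.40

88.40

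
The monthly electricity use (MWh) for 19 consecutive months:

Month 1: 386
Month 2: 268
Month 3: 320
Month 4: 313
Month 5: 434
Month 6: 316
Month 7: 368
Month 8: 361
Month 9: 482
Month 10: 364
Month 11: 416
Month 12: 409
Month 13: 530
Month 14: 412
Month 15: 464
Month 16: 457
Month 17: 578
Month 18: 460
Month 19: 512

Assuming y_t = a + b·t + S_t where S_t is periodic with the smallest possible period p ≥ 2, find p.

First differences y_{t+1} − y_t: -118, 52, -7, 121, -118, 52, -7, 121, -118, 52, …
The difference pattern repeats every 4 terms and not for any smaller step, so p = 4.

4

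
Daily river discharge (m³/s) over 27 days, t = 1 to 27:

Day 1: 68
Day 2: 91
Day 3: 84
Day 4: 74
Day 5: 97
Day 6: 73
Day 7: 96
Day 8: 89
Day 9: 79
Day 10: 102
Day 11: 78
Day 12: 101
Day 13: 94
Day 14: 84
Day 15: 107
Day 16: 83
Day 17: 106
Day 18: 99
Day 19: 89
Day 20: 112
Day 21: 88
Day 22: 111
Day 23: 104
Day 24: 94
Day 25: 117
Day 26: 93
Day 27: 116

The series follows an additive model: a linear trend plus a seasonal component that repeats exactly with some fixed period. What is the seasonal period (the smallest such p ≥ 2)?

First differences y_{t+1} − y_t: 23, -7, -10, 23, -24, 23, -7, -10, 23, -24, 23, -7, …
The difference pattern repeats every 5 terms and not for any smaller step, so p = 5.

5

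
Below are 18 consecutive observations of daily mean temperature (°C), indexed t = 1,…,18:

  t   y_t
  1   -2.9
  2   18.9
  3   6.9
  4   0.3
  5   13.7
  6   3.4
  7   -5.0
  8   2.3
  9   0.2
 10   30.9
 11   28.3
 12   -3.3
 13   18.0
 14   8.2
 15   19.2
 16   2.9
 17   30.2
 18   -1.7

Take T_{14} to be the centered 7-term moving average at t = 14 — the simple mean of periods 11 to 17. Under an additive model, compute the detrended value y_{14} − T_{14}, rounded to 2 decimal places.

-6.59

Trend T_14 = (28.3 + (-3.3) + 18.0 + 8.2 + 19.2 + 2.9 + 30.2) / 7 = 103.5/7 = 14.7857
Detrended value: 8.2 − 14.7857 = -6.59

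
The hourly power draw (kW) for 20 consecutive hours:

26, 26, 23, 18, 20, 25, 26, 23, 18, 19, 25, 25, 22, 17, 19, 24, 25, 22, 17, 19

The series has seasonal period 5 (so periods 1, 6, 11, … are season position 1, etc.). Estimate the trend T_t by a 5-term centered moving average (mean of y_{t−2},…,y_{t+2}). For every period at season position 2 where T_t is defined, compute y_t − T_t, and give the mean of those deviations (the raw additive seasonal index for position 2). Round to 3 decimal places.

3.533

Season position 2 occurs at t = 7, 12, 17 (where T_t is defined).
t=7: T_7 = 22.40000; y_7 − T_7 = 26 − 22.40000 = 3.60000
t=12: T_12 = 21.60000; y_12 − T_12 = 25 − 21.60000 = 3.40000
t=17: T_17 = 21.40000; y_17 − T_17 = 25 − 21.40000 = 3.60000
Mean deviation: (3.60000 + 3.40000 + 3.60000) / 3 = 3.533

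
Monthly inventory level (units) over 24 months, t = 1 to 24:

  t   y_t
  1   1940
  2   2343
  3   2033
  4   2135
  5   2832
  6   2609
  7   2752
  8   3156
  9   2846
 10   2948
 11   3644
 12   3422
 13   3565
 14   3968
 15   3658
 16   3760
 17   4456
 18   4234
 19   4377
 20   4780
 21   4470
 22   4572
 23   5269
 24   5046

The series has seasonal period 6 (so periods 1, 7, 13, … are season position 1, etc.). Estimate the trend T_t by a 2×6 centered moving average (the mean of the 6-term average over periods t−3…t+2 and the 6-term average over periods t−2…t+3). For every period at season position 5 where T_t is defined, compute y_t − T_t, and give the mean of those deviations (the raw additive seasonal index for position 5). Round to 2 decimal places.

Season position 5 occurs at t = 5, 11, 17 (where T_t is defined).
t=5: T_5 = 2518.4167; y_5 − T_5 = 2832 − 2518.4167 = 313.5833
t=11: T_11 = 3331.1667; y_11 − T_11 = 3644 − 3331.1667 = 312.8333
t=17: T_17 = 4143.1667; y_17 − T_17 = 4456 − 4143.1667 = 312.8333
Mean deviation: (313.5833 + 312.8333 + 312.8333) / 3 = 313.08

313.08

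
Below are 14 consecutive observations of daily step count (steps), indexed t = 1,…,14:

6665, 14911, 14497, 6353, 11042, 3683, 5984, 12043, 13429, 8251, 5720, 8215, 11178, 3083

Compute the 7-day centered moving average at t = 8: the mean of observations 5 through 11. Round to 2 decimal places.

Sum of periods 5–11: 11042 + 3683 + 5984 + 12043 + 13429 + 8251 + 5720 = 60152
Divide by 7: 60152 / 7 = 8593.14

8593.14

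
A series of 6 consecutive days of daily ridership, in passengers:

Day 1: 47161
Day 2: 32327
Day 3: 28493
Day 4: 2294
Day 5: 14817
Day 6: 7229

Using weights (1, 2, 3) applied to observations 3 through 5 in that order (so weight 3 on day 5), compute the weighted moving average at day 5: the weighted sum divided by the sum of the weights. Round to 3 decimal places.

Weighted sum: 1·28493 + 2·2294 + 3·14817 = 28493 + 4588 + 44451 = 77532
Weight total: 1 + 2 + 3 = 6
WMA = 77532 / 6 = 12922.000

12922.000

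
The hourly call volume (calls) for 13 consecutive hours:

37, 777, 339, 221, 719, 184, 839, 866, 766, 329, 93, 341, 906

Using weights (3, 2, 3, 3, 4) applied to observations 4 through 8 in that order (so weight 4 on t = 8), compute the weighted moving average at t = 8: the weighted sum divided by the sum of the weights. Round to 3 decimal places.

Weighted sum: 3·221 + 2·719 + 3·184 + 3·839 + 4·866 = 663 + 1438 + 552 + 2517 + 3464 = 8634
Weight total: 3 + 2 + 3 + 3 + 4 = 15
WMA = 8634 / 15 = 575.600

575.600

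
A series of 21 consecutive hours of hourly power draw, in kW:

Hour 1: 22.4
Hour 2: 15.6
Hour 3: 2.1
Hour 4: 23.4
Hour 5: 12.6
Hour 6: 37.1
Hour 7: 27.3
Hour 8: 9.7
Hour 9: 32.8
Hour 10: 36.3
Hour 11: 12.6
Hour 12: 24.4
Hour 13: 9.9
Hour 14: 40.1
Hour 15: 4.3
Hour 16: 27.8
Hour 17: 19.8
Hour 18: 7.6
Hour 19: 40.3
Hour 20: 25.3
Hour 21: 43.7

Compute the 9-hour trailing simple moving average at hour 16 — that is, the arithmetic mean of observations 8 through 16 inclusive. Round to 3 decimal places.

21.989

Sum of periods 8–16: 9.7 + 32.8 + 36.3 + 12.6 + 24.4 + 9.9 + 40.1 + 4.3 + 27.8 = 197.9
Divide by 9: 197.9 / 9 = 21.989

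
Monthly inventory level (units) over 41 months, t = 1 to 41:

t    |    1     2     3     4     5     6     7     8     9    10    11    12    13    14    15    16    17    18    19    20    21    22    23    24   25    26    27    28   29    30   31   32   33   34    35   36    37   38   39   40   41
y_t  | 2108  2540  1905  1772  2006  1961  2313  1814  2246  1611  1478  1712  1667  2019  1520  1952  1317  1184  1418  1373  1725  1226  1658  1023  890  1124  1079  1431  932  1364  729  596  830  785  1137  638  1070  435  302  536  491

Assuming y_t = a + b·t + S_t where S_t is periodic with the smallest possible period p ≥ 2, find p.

7

First differences y_{t+1} − y_t: 432, -635, -133, 234, -45, 352, -499, 432, -635, -133, 234, -45, 352, -499, 432, -635, …
The difference pattern repeats every 7 terms and not for any smaller step, so p = 7.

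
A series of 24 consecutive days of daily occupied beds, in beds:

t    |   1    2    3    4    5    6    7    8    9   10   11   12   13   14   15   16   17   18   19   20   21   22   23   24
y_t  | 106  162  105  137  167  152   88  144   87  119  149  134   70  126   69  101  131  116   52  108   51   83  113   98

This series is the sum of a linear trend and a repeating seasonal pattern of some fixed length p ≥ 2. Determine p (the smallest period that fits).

First differences y_{t+1} − y_t: 56, -57, 32, 30, -15, -64, 56, -57, 32, 30, -15, -64, 56, -57, …
The difference pattern repeats every 6 terms and not for any smaller step, so p = 6.

6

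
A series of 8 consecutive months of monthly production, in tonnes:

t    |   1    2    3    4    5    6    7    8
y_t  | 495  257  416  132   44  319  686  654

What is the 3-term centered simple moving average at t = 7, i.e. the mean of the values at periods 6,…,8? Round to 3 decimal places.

553.000

Sum of periods 6–8: 319 + 686 + 654 = 1659
Divide by 3: 1659 / 3 = 553.000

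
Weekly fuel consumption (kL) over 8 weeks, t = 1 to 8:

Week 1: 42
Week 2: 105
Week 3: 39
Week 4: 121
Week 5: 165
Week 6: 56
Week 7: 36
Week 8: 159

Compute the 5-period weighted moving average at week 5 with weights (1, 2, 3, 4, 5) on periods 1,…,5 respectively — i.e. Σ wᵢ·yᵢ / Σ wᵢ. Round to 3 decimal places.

111.867

Weighted sum: 1·42 + 2·105 + 3·39 + 4·121 + 5·165 = 42 + 210 + 117 + 484 + 825 = 1678
Weight total: 1 + 2 + 3 + 4 + 5 = 15
WMA = 1678 / 15 = 111.867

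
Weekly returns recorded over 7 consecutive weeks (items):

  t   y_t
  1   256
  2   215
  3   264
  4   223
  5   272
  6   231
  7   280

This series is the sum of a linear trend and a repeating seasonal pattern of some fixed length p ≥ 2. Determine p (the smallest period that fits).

First differences y_{t+1} − y_t: -41, 49, -41, 49, -41, 49, …
The difference pattern repeats every 2 terms and not for any smaller step, so p = 2.

2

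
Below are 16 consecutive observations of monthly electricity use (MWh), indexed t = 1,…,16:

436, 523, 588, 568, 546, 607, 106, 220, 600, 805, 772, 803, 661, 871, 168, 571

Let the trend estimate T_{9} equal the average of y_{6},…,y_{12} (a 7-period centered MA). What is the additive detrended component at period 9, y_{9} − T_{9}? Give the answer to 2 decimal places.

41.00

Trend T_9 = (607 + 106 + 220 + 600 + 805 + 772 + 803) / 7 = 3913/7 = 559.0000
Detrended value: 600 − 559.0000 = 41.00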